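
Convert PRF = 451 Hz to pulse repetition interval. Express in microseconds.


PRI = 1/451 = 0.0022172949 s = 2217.3 us

2217.3 us


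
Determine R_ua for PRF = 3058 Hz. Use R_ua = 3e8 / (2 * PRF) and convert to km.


R_ua = 3e8 / (2 * 3058) = 49051.7 m = 49.1 km

49.1 km


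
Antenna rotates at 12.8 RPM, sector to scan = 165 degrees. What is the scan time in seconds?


t = 165 / (12.8 * 360) * 60 = 2.15 s

2.15 s


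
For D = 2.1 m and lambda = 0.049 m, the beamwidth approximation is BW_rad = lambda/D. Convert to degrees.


BW_rad = 0.049 / 2.1 = 0.023333
BW_deg = 1.34 degrees

1.34 degrees


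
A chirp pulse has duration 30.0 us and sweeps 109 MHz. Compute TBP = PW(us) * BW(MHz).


TBP = 30.0 * 109 = 3270.0

3270.0


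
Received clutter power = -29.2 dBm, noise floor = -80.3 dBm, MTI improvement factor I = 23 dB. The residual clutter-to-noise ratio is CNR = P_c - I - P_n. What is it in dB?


CNR = -29.2 - 23 - (-80.3) = 28.1 dB

28.1 dB


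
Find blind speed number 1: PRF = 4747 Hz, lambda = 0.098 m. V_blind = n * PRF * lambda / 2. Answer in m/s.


V_blind = 1 * 4747 * 0.098 / 2 = 232.6 m/s

232.6 m/s


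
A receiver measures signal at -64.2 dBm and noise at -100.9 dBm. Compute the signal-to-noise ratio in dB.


SNR = -64.2 - (-100.9) = 36.7 dB

36.7 dB


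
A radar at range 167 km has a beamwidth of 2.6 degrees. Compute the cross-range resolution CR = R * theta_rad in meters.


BW_rad = 0.045378561
CR = 167000 * 0.045378561 = 7578.2 m

7578.2 m


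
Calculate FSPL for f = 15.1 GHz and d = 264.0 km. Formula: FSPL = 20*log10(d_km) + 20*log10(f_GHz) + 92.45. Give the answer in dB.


20*log10(264.0) = 48.43
20*log10(15.1) = 23.58
FSPL = 164.5 dB

164.5 dB


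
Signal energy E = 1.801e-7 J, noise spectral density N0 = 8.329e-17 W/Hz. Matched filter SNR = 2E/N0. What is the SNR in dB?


SNR_lin = 2 * 1.801e-7 / 8.329e-17 = 4.325e9
SNR_dB = 10*log10(4.325e9) = 96.4 dB

96.4 dB


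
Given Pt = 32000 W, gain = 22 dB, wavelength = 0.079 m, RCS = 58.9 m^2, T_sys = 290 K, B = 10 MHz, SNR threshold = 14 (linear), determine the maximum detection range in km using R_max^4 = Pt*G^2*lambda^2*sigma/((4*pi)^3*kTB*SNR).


G_lin = 10^(22/10) = 158.489319
R^4 = 32000 * 158.489319^2 * 0.079^2 * 58.9 / ((4*pi)^3 * 1.38e-23 * 290 * 10000000.0 * 14)
R^4 = 2.65757e17 m^4
R_max = (2.65757e17)^(1/4) = 22705.0 m = 22.7 km

22.7 km


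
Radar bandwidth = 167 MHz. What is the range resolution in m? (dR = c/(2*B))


dR = 3e8 / (2 * 167000000.0) = 0.9 m

0.9 m


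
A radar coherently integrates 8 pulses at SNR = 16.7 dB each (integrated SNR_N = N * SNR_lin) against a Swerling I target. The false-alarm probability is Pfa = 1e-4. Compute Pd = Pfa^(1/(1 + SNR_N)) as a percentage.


SNR_lin = 10^(16.7/10) = 46.77351
SNR_N = 8 * 46.77351 = 374.18808
1/(1 + SNR_N) = 1/375.18808 = 0.0026653
Pd = (1e-4)^0.0026653 = 0.97575
Pd = 97.6%

97.6%


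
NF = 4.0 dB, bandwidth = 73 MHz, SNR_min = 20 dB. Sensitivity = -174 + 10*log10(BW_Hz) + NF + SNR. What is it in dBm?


10*log10(73000000.0) = 78.63
S = -174 + 78.63 + 4.0 + 20 = -71.4 dBm

-71.4 dBm


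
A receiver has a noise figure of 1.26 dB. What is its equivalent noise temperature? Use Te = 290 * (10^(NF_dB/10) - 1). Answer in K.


NF_lin = 10^(1.26/10) = 1.336596
Te = 290 * (1.336596 - 1) = 97.6 K

97.6 K


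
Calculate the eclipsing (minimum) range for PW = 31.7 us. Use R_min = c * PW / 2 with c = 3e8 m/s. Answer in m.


R_min = 3e8 * 31.7e-6 / 2 = 4755.0 m

4755.0 m


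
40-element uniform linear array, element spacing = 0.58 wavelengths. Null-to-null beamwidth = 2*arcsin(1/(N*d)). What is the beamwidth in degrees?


1/(N*d) = 1/(40*0.58) = 0.043103
BW = 2*arcsin(0.043103) = 4.9 degrees

4.9 degrees


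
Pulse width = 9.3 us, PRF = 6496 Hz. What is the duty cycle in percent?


DC = 9.3e-6 * 6496 * 100 = 6.04%

6.04%


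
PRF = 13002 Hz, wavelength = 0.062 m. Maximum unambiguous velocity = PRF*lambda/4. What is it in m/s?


V_ua = 13002 * 0.062 / 4 = 201.5 m/s

201.5 m/s


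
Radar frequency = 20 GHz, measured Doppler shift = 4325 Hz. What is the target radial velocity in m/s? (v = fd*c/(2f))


v = 4325 * 3e8 / (2 * 20000000000.0) = 32.4 m/s

32.4 m/s


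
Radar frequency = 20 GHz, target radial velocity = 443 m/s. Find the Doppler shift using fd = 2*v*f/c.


fd = 2 * 443 * 20000000000.0 / 3e8 = 59066.7 Hz

59066.7 Hz


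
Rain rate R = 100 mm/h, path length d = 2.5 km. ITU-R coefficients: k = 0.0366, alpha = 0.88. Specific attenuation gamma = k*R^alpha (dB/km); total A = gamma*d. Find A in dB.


gamma = 0.0366 * 100^0.88 = 2.10611 dB/km
A = 2.10611 * 2.5 = 5.27 dB

5.27 dB


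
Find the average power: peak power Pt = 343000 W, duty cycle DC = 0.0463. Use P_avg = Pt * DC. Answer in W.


P_avg = 343000 * 0.0463 = 15880.9 W

15880.9 W


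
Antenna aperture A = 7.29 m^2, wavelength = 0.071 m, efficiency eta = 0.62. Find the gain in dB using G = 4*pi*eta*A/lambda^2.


G_linear = 4*pi*0.62*7.29/0.071^2 = 11267.11
G_dB = 10*log10(11267.11) = 40.5 dB

40.5 dB


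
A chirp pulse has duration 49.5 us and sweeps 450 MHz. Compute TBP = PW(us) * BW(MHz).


TBP = 49.5 * 450 = 22275.0

22275.0


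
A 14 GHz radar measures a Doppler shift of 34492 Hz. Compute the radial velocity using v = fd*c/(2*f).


v = 34492 * 3e8 / (2 * 14000000000.0) = 369.6 m/s

369.6 m/s


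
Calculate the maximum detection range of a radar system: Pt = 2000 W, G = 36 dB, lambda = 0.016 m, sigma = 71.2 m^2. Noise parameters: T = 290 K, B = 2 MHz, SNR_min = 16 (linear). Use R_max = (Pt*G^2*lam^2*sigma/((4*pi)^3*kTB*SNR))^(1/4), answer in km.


G_lin = 10^(36/10) = 3981.071706
R^4 = 2000 * 3981.071706^2 * 0.016^2 * 71.2 / ((4*pi)^3 * 1.38e-23 * 290 * 2000000.0 * 16)
R^4 = 2.27349e18 m^4
R_max = (2.27349e18)^(1/4) = 38830.5 m = 38.8 km

38.8 km


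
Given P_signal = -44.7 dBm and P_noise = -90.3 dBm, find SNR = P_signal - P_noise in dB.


SNR = -44.7 - (-90.3) = 45.6 dB

45.6 dB


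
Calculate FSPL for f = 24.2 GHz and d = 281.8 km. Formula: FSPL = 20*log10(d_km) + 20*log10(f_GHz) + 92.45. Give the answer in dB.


20*log10(281.8) = 49.0
20*log10(24.2) = 27.68
FSPL = 169.1 dB

169.1 dB


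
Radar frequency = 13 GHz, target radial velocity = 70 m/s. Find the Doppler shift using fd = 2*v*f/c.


fd = 2 * 70 * 13000000000.0 / 3e8 = 6066.7 Hz

6066.7 Hz


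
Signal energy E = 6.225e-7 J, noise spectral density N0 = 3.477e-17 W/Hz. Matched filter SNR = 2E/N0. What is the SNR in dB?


SNR_lin = 2 * 6.225e-7 / 3.477e-17 = 3.581e10
SNR_dB = 10*log10(3.581e10) = 105.5 dB

105.5 dB


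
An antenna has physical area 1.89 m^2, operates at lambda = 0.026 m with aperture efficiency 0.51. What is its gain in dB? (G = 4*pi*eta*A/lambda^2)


G_linear = 4*pi*0.51*1.89/0.026^2 = 17918.23
G_dB = 10*log10(17918.23) = 42.5 dB

42.5 dB


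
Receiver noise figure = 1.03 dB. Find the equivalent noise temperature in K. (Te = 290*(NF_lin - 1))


NF_lin = 10^(1.03/10) = 1.267652
Te = 290 * (1.267652 - 1) = 77.6 K

77.6 K


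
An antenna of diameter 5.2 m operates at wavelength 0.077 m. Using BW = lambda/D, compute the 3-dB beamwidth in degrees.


BW_rad = 0.077 / 5.2 = 0.014808
BW_deg = 0.85 degrees

0.85 degrees


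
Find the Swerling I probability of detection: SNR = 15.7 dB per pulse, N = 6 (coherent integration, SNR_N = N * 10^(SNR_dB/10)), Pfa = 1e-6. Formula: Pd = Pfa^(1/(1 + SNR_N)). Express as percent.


SNR_lin = 10^(15.7/10) = 37.15352
SNR_N = 6 * 37.15352 = 222.92112
1/(1 + SNR_N) = 1/223.92112 = 0.0044659
Pd = (1e-6)^0.0044659 = 0.94017
Pd = 94.0%

94.0%


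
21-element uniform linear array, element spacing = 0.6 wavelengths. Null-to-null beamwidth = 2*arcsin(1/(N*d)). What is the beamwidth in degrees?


1/(N*d) = 1/(21*0.6) = 0.079365
BW = 2*arcsin(0.079365) = 9.1 degrees

9.1 degrees


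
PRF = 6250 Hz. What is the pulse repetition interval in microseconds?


PRI = 1/6250 = 0.00016 s = 160.0 us

160.0 us


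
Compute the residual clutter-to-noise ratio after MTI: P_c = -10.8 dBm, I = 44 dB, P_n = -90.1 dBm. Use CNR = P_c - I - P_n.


CNR = -10.8 - 44 - (-90.1) = 35.3 dB

35.3 dB


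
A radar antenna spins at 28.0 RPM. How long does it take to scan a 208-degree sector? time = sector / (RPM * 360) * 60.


t = 208 / (28.0 * 360) * 60 = 1.24 s

1.24 s


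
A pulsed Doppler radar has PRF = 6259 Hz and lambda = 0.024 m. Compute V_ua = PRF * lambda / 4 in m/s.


V_ua = 6259 * 0.024 / 4 = 37.6 m/s

37.6 m/s


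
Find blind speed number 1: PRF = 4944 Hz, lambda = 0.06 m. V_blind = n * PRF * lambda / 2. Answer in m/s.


V_blind = 1 * 4944 * 0.06 / 2 = 148.3 m/s

148.3 m/s


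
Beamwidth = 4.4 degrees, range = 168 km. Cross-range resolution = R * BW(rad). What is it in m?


BW_rad = 0.076794487
CR = 168000 * 0.076794487 = 12901.5 m

12901.5 m


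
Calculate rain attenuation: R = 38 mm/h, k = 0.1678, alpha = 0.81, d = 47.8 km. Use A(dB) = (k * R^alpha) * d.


gamma = 0.1678 * 38^0.81 = 3.194601 dB/km
A = 3.194601 * 47.8 = 152.7 dB

152.7 dB


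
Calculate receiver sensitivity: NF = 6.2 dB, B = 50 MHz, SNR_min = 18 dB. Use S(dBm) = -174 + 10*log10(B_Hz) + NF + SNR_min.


10*log10(50000000.0) = 76.99
S = -174 + 76.99 + 6.2 + 18 = -72.8 dBm

-72.8 dBm


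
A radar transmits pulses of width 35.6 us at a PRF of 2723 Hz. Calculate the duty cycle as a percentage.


DC = 35.6e-6 * 2723 * 100 = 9.69%

9.69%


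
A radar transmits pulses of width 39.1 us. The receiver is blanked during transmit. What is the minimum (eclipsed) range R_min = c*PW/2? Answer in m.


R_min = 3e8 * 39.1e-6 / 2 = 5865.0 m

5865.0 m


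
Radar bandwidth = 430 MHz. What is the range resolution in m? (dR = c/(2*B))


dR = 3e8 / (2 * 430000000.0) = 0.35 m

0.35 m


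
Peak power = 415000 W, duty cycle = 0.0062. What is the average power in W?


P_avg = 415000 * 0.0062 = 2573.0 W

2573.0 W


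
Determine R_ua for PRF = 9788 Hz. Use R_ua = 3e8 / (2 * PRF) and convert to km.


R_ua = 3e8 / (2 * 9788) = 15324.9 m = 15.3 km

15.3 km


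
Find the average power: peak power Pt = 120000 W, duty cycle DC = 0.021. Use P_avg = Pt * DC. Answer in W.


P_avg = 120000 * 0.021 = 2520.0 W

2520.0 W


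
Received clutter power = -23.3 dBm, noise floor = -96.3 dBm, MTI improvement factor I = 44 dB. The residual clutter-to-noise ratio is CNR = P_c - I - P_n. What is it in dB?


CNR = -23.3 - 44 - (-96.3) = 29.0 dB

29.0 dB


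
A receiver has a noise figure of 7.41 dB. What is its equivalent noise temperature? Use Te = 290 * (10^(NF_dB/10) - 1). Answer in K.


NF_lin = 10^(7.41/10) = 5.508077
Te = 290 * (5.508077 - 1) = 1307.3 K

1307.3 K


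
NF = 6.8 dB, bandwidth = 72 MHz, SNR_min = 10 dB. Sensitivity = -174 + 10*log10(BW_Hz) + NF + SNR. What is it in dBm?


10*log10(72000000.0) = 78.57
S = -174 + 78.57 + 6.8 + 10 = -78.6 dBm

-78.6 dBm


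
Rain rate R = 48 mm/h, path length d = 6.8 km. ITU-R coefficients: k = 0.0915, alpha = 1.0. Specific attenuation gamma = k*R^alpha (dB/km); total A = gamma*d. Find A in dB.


gamma = 0.0915 * 48^1.0 = 4.392 dB/km
A = 4.392 * 6.8 = 29.87 dB

29.87 dB


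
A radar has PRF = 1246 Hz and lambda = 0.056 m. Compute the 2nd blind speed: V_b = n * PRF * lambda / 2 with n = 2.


V_blind = 2 * 1246 * 0.056 / 2 = 69.8 m/s

69.8 m/s


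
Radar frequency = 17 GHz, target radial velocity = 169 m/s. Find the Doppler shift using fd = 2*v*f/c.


fd = 2 * 169 * 17000000000.0 / 3e8 = 19153.3 Hz

19153.3 Hz


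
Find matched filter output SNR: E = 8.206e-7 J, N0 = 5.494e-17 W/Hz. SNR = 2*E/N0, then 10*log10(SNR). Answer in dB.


SNR_lin = 2 * 8.206e-7 / 5.494e-17 = 2.987e10
SNR_dB = 10*log10(2.987e10) = 104.8 dB

104.8 dB


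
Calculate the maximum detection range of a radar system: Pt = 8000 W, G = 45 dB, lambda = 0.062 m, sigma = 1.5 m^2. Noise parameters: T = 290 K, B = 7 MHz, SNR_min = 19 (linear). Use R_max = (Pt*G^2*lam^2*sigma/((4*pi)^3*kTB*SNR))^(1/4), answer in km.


G_lin = 10^(45/10) = 31622.776602
R^4 = 8000 * 31622.776602^2 * 0.062^2 * 1.5 / ((4*pi)^3 * 1.38e-23 * 290 * 7000000.0 * 19)
R^4 = 4.36723e19 m^4
R_max = (4.36723e19)^(1/4) = 81292.7 m = 81.3 km

81.3 km


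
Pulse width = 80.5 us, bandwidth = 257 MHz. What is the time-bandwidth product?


TBP = 80.5 * 257 = 20688.5

20688.5


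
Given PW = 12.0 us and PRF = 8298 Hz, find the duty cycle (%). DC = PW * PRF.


DC = 12.0e-6 * 8298 * 100 = 9.96%

9.96%


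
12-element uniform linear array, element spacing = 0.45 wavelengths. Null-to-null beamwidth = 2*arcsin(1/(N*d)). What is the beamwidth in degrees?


1/(N*d) = 1/(12*0.45) = 0.185185
BW = 2*arcsin(0.185185) = 21.3 degrees

21.3 degrees


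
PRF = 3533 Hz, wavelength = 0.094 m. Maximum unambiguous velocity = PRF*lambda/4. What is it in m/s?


V_ua = 3533 * 0.094 / 4 = 83.0 m/s

83.0 m/s


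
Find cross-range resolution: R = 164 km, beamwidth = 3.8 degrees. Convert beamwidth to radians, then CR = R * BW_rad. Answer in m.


BW_rad = 0.066322512
CR = 164000 * 0.066322512 = 10876.9 m

10876.9 m


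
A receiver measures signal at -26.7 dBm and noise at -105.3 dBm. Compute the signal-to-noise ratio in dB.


SNR = -26.7 - (-105.3) = 78.6 dB

78.6 dB


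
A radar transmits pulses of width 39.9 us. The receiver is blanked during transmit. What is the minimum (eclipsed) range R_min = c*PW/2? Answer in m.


R_min = 3e8 * 39.9e-6 / 2 = 5985.0 m

5985.0 m


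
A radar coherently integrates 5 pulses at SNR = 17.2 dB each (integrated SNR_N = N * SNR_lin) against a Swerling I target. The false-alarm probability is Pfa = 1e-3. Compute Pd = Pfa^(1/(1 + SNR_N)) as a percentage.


SNR_lin = 10^(17.2/10) = 52.48075
SNR_N = 5 * 52.48075 = 262.40375
1/(1 + SNR_N) = 1/263.40375 = 0.0037965
Pd = (1e-3)^0.0037965 = 0.97412
Pd = 97.4%

97.4%


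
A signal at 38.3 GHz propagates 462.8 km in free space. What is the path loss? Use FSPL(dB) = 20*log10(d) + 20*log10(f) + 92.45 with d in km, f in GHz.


20*log10(462.8) = 53.31
20*log10(38.3) = 31.66
FSPL = 177.4 dB

177.4 dB


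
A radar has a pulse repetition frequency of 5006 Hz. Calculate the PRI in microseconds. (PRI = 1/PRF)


PRI = 1/5006 = 0.0001997603 s = 199.8 us

199.8 us


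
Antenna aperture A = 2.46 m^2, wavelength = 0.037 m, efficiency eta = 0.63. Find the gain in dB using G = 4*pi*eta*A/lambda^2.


G_linear = 4*pi*0.63*2.46/0.037^2 = 14225.98
G_dB = 10*log10(14225.98) = 41.5 dB

41.5 dB


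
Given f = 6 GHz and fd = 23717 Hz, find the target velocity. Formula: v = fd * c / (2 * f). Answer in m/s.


v = 23717 * 3e8 / (2 * 6000000000.0) = 592.9 m/s

592.9 m/s


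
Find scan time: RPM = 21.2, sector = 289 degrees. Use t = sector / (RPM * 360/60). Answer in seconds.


t = 289 / (21.2 * 360) * 60 = 2.27 s

2.27 s


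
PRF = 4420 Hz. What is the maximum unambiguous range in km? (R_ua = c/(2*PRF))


R_ua = 3e8 / (2 * 4420) = 33936.7 m = 33.9 km

33.9 km


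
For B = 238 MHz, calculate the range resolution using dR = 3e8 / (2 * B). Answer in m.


dR = 3e8 / (2 * 238000000.0) = 0.63 m

0.63 m


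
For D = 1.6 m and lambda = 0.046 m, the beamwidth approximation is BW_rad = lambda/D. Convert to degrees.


BW_rad = 0.046 / 1.6 = 0.02875
BW_deg = 1.65 degrees

1.65 degrees


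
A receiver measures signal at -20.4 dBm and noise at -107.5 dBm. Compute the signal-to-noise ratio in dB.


SNR = -20.4 - (-107.5) = 87.1 dB

87.1 dB


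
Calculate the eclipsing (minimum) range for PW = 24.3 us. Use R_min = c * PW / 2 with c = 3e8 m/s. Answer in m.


R_min = 3e8 * 24.3e-6 / 2 = 3645.0 m

3645.0 m


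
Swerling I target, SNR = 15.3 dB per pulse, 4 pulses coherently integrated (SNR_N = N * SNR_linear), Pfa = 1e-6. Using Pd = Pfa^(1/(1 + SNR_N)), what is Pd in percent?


SNR_lin = 10^(15.3/10) = 33.88442
SNR_N = 4 * 33.88442 = 135.53768
1/(1 + SNR_N) = 1/136.53768 = 0.007324
Pd = (1e-6)^0.007324 = 0.90377
Pd = 90.4%

90.4%


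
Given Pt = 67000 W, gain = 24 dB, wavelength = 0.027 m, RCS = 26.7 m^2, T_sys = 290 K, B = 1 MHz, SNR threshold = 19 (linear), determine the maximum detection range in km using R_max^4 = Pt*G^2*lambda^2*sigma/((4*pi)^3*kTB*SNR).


G_lin = 10^(24/10) = 251.188643
R^4 = 67000 * 251.188643^2 * 0.027^2 * 26.7 / ((4*pi)^3 * 1.38e-23 * 290 * 1000000.0 * 19)
R^4 = 5.45322e17 m^4
R_max = (5.45322e17)^(1/4) = 27174.6 m = 27.2 km

27.2 km


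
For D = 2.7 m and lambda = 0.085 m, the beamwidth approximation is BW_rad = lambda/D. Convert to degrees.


BW_rad = 0.085 / 2.7 = 0.031481
BW_deg = 1.8 degrees

1.8 degrees


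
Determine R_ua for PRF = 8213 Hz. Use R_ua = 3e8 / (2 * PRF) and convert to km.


R_ua = 3e8 / (2 * 8213) = 18263.7 m = 18.3 km

18.3 km


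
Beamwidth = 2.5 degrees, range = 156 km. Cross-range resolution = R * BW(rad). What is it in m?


BW_rad = 0.043633231
CR = 156000 * 0.043633231 = 6806.8 m

6806.8 m


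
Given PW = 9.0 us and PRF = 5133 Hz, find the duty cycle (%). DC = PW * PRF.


DC = 9.0e-6 * 5133 * 100 = 4.62%

4.62%


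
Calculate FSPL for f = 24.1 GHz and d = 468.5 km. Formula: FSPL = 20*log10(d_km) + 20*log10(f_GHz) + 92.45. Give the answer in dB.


20*log10(468.5) = 53.41
20*log10(24.1) = 27.64
FSPL = 173.5 dB

173.5 dB


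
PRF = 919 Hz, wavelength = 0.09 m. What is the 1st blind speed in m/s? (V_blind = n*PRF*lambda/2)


V_blind = 1 * 919 * 0.09 / 2 = 41.4 m/s

41.4 m/s


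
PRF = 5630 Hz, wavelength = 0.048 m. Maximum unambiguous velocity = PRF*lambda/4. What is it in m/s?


V_ua = 5630 * 0.048 / 4 = 67.6 m/s

67.6 m/s


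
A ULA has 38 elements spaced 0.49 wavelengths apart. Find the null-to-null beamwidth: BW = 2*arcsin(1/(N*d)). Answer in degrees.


1/(N*d) = 1/(38*0.49) = 0.053706
BW = 2*arcsin(0.053706) = 6.2 degrees

6.2 degrees


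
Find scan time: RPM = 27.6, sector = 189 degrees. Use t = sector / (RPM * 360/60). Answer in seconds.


t = 189 / (27.6 * 360) * 60 = 1.14 s

1.14 s


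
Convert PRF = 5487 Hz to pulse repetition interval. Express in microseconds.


PRI = 1/5487 = 0.000182249 s = 182.2 us

182.2 us


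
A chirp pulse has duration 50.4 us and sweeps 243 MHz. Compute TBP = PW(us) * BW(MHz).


TBP = 50.4 * 243 = 12247.2

12247.2


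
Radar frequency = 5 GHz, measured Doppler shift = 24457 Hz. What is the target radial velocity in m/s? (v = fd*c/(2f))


v = 24457 * 3e8 / (2 * 5000000000.0) = 733.7 m/s

733.7 m/s


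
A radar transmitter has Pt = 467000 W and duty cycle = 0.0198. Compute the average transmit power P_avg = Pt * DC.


P_avg = 467000 * 0.0198 = 9246.6 W

9246.6 W


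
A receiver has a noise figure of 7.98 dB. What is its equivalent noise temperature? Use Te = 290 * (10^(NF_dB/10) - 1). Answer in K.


NF_lin = 10^(7.98/10) = 6.280584
Te = 290 * (6.280584 - 1) = 1531.4 K

1531.4 K


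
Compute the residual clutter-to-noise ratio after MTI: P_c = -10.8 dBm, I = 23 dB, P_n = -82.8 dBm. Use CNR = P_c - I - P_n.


CNR = -10.8 - 23 - (-82.8) = 49.0 dB

49.0 dB


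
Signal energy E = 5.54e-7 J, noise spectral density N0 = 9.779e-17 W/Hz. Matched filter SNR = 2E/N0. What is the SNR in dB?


SNR_lin = 2 * 5.54e-7 / 9.779e-17 = 1.133e10
SNR_dB = 10*log10(1.133e10) = 100.5 dB

100.5 dB


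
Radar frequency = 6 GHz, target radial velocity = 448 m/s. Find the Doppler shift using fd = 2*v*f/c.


fd = 2 * 448 * 6000000000.0 / 3e8 = 17920.0 Hz

17920.0 Hz


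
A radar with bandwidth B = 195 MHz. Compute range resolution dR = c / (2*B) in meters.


dR = 3e8 / (2 * 195000000.0) = 0.77 m

0.77 m


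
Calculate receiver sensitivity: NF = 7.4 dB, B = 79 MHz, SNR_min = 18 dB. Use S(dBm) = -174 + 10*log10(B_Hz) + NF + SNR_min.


10*log10(79000000.0) = 78.98
S = -174 + 78.98 + 7.4 + 18 = -69.6 dBm

-69.6 dBm


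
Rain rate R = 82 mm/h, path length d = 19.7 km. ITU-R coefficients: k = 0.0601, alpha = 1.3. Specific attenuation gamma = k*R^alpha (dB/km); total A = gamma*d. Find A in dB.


gamma = 0.0601 * 82^1.3 = 18.485554 dB/km
A = 18.485554 * 19.7 = 364.17 dB

364.17 dB


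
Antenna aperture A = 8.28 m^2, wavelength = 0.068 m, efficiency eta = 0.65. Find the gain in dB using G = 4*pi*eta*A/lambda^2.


G_linear = 4*pi*0.65*8.28/0.068^2 = 14626.34
G_dB = 10*log10(14626.34) = 41.7 dB

41.7 dB


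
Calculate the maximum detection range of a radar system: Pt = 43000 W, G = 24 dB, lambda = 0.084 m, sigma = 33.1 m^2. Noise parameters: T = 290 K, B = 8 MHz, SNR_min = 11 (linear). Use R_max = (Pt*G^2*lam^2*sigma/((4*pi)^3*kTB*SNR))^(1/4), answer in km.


G_lin = 10^(24/10) = 251.188643
R^4 = 43000 * 251.188643^2 * 0.084^2 * 33.1 / ((4*pi)^3 * 1.38e-23 * 290 * 8000000.0 * 11)
R^4 = 9.06704e17 m^4
R_max = (9.06704e17)^(1/4) = 30857.9 m = 30.9 km

30.9 km


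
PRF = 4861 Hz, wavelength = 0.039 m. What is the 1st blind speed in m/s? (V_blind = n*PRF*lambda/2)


V_blind = 1 * 4861 * 0.039 / 2 = 94.8 m/s

94.8 m/s


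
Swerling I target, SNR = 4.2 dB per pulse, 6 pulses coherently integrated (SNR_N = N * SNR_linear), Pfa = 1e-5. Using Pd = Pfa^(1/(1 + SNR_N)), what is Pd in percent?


SNR_lin = 10^(4.2/10) = 2.63027
SNR_N = 6 * 2.63027 = 15.78162
1/(1 + SNR_N) = 1/16.78162 = 0.059589
Pd = (1e-5)^0.059589 = 0.50356
Pd = 50.4%

50.4%


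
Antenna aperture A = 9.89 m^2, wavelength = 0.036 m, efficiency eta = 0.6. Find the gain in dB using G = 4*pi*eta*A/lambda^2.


G_linear = 4*pi*0.6*9.89/0.036^2 = 57537.69
G_dB = 10*log10(57537.69) = 47.6 dB

47.6 dB


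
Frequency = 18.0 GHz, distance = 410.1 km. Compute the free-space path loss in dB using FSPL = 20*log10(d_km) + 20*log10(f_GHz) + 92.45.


20*log10(410.1) = 52.26
20*log10(18.0) = 25.11
FSPL = 169.8 dB

169.8 dB


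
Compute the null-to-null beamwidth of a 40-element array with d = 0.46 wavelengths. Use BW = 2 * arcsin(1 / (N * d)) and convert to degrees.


1/(N*d) = 1/(40*0.46) = 0.054348
BW = 2*arcsin(0.054348) = 6.2 degrees

6.2 degrees


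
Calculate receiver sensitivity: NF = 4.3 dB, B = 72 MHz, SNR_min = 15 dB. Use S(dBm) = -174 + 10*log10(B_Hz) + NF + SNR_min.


10*log10(72000000.0) = 78.57
S = -174 + 78.57 + 4.3 + 15 = -76.1 dBm

-76.1 dBm


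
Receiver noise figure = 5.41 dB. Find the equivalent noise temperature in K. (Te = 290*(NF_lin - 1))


NF_lin = 10^(5.41/10) = 3.475362
Te = 290 * (3.475362 - 1) = 717.9 K

717.9 K


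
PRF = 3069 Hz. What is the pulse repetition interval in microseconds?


PRI = 1/3069 = 0.000325839 s = 325.8 us

325.8 us


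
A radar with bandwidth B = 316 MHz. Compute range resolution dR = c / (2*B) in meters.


dR = 3e8 / (2 * 316000000.0) = 0.47 m

0.47 m


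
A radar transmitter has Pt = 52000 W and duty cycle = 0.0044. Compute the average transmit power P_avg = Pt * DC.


P_avg = 52000 * 0.0044 = 228.8 W

228.8 W


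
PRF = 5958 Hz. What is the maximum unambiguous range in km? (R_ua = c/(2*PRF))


R_ua = 3e8 / (2 * 5958) = 25176.2 m = 25.2 km

25.2 km


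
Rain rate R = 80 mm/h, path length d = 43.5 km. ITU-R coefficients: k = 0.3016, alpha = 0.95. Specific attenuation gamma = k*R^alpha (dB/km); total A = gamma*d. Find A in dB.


gamma = 0.3016 * 80^0.95 = 19.380582 dB/km
A = 19.380582 * 43.5 = 843.06 dB

843.06 dB


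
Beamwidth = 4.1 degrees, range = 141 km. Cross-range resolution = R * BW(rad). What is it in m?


BW_rad = 0.071558499
CR = 141000 * 0.071558499 = 10089.7 m

10089.7 m


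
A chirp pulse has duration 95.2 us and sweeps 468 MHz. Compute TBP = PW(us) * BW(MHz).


TBP = 95.2 * 468 = 44553.6

44553.6


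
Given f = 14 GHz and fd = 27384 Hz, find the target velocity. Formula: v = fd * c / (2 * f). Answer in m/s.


v = 27384 * 3e8 / (2 * 14000000000.0) = 293.4 m/s

293.4 m/s


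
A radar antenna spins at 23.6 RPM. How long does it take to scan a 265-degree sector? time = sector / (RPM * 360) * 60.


t = 265 / (23.6 * 360) * 60 = 1.87 s

1.87 s


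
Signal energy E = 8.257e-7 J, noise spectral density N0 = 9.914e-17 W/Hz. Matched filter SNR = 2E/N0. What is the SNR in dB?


SNR_lin = 2 * 8.257e-7 / 9.914e-17 = 1.666e10
SNR_dB = 10*log10(1.666e10) = 102.2 dB

102.2 dB


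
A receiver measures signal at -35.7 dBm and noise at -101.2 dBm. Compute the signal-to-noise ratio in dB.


SNR = -35.7 - (-101.2) = 65.5 dB

65.5 dB


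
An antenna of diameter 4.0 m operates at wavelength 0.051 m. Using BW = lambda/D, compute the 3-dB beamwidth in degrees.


BW_rad = 0.051 / 4.0 = 0.01275
BW_deg = 0.73 degrees

0.73 degrees


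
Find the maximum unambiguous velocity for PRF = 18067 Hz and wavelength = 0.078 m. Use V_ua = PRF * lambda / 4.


V_ua = 18067 * 0.078 / 4 = 352.3 m/s

352.3 m/s


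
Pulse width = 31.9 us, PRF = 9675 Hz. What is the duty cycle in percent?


DC = 31.9e-6 * 9675 * 100 = 30.86%

30.86%


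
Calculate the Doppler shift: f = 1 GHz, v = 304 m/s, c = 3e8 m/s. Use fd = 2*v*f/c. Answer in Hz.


fd = 2 * 304 * 1000000000.0 / 3e8 = 2026.7 Hz

2026.7 Hz


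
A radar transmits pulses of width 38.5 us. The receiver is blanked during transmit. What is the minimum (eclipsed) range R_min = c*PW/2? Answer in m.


R_min = 3e8 * 38.5e-6 / 2 = 5775.0 m

5775.0 m


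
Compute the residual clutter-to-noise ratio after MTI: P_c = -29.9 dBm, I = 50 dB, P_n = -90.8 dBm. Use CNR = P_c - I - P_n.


CNR = -29.9 - 50 - (-90.8) = 10.9 dB

10.9 dB


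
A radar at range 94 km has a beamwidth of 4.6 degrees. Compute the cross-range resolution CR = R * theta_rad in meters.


BW_rad = 0.080285146
CR = 94000 * 0.080285146 = 7546.8 m

7546.8 m


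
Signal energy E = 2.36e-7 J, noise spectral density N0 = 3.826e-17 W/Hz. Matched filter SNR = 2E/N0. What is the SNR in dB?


SNR_lin = 2 * 2.36e-7 / 3.826e-17 = 1.234e10
SNR_dB = 10*log10(1.234e10) = 100.9 dB

100.9 dB


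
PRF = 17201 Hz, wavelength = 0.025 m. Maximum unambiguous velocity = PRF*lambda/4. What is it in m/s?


V_ua = 17201 * 0.025 / 4 = 107.5 m/s

107.5 m/s


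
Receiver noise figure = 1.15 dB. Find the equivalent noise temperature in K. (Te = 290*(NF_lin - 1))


NF_lin = 10^(1.15/10) = 1.303167
Te = 290 * (1.303167 - 1) = 87.9 K

87.9 K


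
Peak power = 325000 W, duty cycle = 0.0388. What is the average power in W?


P_avg = 325000 * 0.0388 = 12610.0 W

12610.0 W


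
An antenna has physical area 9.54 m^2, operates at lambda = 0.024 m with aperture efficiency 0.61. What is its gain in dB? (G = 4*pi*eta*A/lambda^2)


G_linear = 4*pi*0.61*9.54/0.024^2 = 126959.61
G_dB = 10*log10(126959.61) = 51.0 dB

51.0 dB


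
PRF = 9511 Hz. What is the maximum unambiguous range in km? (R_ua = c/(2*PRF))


R_ua = 3e8 / (2 * 9511) = 15771.2 m = 15.8 km

15.8 km


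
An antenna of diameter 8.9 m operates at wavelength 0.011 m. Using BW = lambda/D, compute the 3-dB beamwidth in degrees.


BW_rad = 0.011 / 8.9 = 0.001236
BW_deg = 0.07 degrees

0.07 degrees


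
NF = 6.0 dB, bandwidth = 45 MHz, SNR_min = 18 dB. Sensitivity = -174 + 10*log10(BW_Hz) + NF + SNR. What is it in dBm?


10*log10(45000000.0) = 76.53
S = -174 + 76.53 + 6.0 + 18 = -73.5 dBm

-73.5 dBm


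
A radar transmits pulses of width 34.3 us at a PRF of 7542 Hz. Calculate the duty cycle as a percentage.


DC = 34.3e-6 * 7542 * 100 = 25.87%

25.87%


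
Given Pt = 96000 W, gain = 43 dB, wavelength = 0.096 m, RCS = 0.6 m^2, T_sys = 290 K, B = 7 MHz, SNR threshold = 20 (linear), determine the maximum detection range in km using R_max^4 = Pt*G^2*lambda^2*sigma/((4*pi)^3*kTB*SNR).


G_lin = 10^(43/10) = 19952.62315
R^4 = 96000 * 19952.62315^2 * 0.096^2 * 0.6 / ((4*pi)^3 * 1.38e-23 * 290 * 7000000.0 * 20)
R^4 = 1.90077e20 m^4
R_max = (1.90077e20)^(1/4) = 117417.4 m = 117.4 km

117.4 km


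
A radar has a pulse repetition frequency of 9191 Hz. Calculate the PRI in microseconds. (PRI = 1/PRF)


PRI = 1/9191 = 0.0001088021 s = 108.8 us

108.8 us


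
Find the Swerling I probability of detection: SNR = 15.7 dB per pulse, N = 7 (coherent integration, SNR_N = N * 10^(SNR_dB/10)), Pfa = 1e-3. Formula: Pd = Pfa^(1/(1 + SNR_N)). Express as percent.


SNR_lin = 10^(15.7/10) = 37.15352
SNR_N = 7 * 37.15352 = 260.07464
1/(1 + SNR_N) = 1/261.07464 = 0.0038303
Pd = (1e-3)^0.0038303 = 0.97389
Pd = 97.4%

97.4%


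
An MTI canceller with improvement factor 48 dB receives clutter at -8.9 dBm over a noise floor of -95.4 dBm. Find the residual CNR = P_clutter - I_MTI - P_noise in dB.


CNR = -8.9 - 48 - (-95.4) = 38.5 dB

38.5 dB


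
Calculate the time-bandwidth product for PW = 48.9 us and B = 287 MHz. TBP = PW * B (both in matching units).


TBP = 48.9 * 287 = 14034.3

14034.3


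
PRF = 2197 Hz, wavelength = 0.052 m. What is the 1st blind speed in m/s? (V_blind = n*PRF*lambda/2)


V_blind = 1 * 2197 * 0.052 / 2 = 57.1 m/s

57.1 m/s


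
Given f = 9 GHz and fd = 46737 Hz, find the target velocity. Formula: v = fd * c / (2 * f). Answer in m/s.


v = 46737 * 3e8 / (2 * 9000000000.0) = 779.0 m/s

779.0 m/s


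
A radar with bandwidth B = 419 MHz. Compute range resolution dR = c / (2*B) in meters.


dR = 3e8 / (2 * 419000000.0) = 0.36 m

0.36 m


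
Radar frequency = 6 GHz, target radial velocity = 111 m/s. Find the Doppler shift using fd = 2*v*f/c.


fd = 2 * 111 * 6000000000.0 / 3e8 = 4440.0 Hz

4440.0 Hz


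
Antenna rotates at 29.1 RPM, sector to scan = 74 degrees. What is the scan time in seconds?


t = 74 / (29.1 * 360) * 60 = 0.42 s

0.42 s


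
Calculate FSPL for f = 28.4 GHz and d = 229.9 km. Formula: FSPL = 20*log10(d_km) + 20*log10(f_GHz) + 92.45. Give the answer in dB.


20*log10(229.9) = 47.23
20*log10(28.4) = 29.07
FSPL = 168.7 dB

168.7 dB


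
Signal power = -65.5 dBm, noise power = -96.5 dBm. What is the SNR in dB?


SNR = -65.5 - (-96.5) = 31.0 dB

31.0 dB


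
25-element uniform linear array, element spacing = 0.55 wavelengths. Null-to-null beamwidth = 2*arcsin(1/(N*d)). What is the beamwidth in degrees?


1/(N*d) = 1/(25*0.55) = 0.072727
BW = 2*arcsin(0.072727) = 8.3 degrees

8.3 degrees


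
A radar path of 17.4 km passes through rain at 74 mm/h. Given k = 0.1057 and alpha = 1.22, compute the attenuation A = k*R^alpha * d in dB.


gamma = 0.1057 * 74^1.22 = 20.162189 dB/km
A = 20.162189 * 17.4 = 350.82 dB

350.82 dB


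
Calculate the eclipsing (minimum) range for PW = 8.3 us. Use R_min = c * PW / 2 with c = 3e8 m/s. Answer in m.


R_min = 3e8 * 8.3e-6 / 2 = 1245.0 m

1245.0 m


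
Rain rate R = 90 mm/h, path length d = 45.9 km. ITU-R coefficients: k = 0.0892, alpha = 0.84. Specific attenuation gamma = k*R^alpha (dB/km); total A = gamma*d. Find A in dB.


gamma = 0.0892 * 90^0.84 = 3.907766 dB/km
A = 3.907766 * 45.9 = 179.37 dB

179.37 dB


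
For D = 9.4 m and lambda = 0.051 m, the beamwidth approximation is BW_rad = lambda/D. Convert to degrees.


BW_rad = 0.051 / 9.4 = 0.005426
BW_deg = 0.31 degrees

0.31 degrees


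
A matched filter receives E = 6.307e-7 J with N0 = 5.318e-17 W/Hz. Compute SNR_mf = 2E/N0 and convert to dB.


SNR_lin = 2 * 6.307e-7 / 5.318e-17 = 2.372e10
SNR_dB = 10*log10(2.372e10) = 103.8 dB

103.8 dB


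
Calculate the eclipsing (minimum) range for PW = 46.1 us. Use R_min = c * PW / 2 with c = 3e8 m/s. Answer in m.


R_min = 3e8 * 46.1e-6 / 2 = 6915.0 m

6915.0 m


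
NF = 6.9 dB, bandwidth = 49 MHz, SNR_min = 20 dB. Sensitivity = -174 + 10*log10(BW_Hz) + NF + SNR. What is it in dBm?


10*log10(49000000.0) = 76.9
S = -174 + 76.9 + 6.9 + 20 = -70.2 dBm

-70.2 dBm


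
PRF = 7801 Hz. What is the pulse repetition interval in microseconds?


PRI = 1/7801 = 0.0001281887 s = 128.2 us

128.2 us


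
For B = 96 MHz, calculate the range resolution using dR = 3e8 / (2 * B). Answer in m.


dR = 3e8 / (2 * 96000000.0) = 1.56 m

1.56 m


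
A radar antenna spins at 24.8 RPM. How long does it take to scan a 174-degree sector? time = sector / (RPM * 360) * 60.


t = 174 / (24.8 * 360) * 60 = 1.17 s

1.17 s


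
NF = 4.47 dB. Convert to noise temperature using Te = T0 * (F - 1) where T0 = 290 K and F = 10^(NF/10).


NF_lin = 10^(4.47/10) = 2.798981
Te = 290 * (2.798981 - 1) = 521.7 K

521.7 K


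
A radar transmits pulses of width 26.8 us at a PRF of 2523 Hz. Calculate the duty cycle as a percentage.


DC = 26.8e-6 * 2523 * 100 = 6.76%

6.76%


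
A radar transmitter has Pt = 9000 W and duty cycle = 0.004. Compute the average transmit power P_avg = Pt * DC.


P_avg = 9000 * 0.004 = 36.0 W

36.0 W


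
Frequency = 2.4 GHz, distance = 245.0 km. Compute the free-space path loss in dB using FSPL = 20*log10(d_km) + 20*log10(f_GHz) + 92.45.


20*log10(245.0) = 47.78
20*log10(2.4) = 7.6
FSPL = 147.8 dB

147.8 dB


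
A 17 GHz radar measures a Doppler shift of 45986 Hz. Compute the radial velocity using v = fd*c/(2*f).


v = 45986 * 3e8 / (2 * 17000000000.0) = 405.8 m/s

405.8 m/s


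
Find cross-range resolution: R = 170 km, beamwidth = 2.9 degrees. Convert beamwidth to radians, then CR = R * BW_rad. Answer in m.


BW_rad = 0.050614548
CR = 170000 * 0.050614548 = 8604.5 m

8604.5 m


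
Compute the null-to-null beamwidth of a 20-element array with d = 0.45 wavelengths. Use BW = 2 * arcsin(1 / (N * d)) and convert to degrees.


1/(N*d) = 1/(20*0.45) = 0.111111
BW = 2*arcsin(0.111111) = 12.8 degrees

12.8 degrees


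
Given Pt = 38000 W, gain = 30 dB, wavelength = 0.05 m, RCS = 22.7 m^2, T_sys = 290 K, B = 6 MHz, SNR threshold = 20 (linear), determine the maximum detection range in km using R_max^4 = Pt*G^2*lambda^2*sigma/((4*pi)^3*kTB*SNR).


G_lin = 10^(30/10) = 1000.0
R^4 = 38000 * 1000.0^2 * 0.05^2 * 22.7 / ((4*pi)^3 * 1.38e-23 * 290 * 6000000.0 * 20)
R^4 = 2.26288e18 m^4
R_max = (2.26288e18)^(1/4) = 38785.1 m = 38.8 km

38.8 km


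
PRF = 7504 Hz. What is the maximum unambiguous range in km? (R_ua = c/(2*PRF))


R_ua = 3e8 / (2 * 7504) = 19989.3 m = 20.0 km

20.0 km


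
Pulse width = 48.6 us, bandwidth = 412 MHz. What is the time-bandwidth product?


TBP = 48.6 * 412 = 20023.2

20023.2


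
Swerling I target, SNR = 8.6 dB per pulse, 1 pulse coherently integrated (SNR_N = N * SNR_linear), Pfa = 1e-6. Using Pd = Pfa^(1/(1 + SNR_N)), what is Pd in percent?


SNR_lin = 10^(8.6/10) = 7.24436
SNR_N = 1 * 7.24436 = 7.24436
1/(1 + SNR_N) = 1/8.24436 = 0.121295
Pd = (1e-6)^0.121295 = 0.18717
Pd = 18.7%

18.7%


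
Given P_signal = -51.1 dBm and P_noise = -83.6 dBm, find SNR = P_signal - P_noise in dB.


SNR = -51.1 - (-83.6) = 32.5 dB

32.5 dB


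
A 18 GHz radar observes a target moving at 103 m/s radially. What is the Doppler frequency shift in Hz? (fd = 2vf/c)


fd = 2 * 103 * 18000000000.0 / 3e8 = 12360.0 Hz

12360.0 Hz


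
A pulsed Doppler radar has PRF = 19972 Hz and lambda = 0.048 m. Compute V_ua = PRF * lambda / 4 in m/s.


V_ua = 19972 * 0.048 / 4 = 239.7 m/s

239.7 m/s


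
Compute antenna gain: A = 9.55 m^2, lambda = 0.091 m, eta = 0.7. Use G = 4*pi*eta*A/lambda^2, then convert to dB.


G_linear = 4*pi*0.7*9.55/0.091^2 = 10144.45
G_dB = 10*log10(10144.45) = 40.1 dB

40.1 dB


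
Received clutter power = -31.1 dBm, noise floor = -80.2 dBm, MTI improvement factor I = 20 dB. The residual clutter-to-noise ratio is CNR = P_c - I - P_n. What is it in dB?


CNR = -31.1 - 20 - (-80.2) = 29.1 dB

29.1 dB


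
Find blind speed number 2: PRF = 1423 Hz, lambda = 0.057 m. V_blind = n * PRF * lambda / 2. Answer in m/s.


V_blind = 2 * 1423 * 0.057 / 2 = 81.1 m/s

81.1 m/s


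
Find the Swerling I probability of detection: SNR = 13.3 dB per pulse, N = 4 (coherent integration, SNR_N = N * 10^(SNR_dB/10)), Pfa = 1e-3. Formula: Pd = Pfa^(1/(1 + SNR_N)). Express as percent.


SNR_lin = 10^(13.3/10) = 21.37962
SNR_N = 4 * 21.37962 = 85.51848
1/(1 + SNR_N) = 1/86.51848 = 0.0115582
Pd = (1e-3)^0.0115582 = 0.92326
Pd = 92.3%

92.3%


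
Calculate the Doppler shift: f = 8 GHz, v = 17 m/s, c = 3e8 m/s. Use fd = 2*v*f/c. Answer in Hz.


fd = 2 * 17 * 8000000000.0 / 3e8 = 906.7 Hz

906.7 Hz


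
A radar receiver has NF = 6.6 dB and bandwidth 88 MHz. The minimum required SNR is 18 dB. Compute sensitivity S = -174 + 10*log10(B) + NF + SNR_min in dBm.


10*log10(88000000.0) = 79.44
S = -174 + 79.44 + 6.6 + 18 = -70.0 dBm

-70.0 dBm


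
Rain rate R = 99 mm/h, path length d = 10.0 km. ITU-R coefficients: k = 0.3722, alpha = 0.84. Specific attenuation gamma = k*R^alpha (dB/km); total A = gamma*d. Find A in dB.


gamma = 0.3722 * 99^0.84 = 17.664849 dB/km
A = 17.664849 * 10.0 = 176.65 dB

176.65 dB


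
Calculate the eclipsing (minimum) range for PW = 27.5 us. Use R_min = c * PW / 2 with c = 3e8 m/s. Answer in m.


R_min = 3e8 * 27.5e-6 / 2 = 4125.0 m

4125.0 m


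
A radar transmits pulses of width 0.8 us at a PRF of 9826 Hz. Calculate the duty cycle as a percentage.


DC = 0.8e-6 * 9826 * 100 = 0.79%

0.79%


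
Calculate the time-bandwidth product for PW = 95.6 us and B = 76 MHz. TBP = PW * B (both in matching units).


TBP = 95.6 * 76 = 7265.6

7265.6


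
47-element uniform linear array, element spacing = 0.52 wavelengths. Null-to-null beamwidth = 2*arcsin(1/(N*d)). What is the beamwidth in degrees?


1/(N*d) = 1/(47*0.52) = 0.040917
BW = 2*arcsin(0.040917) = 4.7 degrees

4.7 degrees


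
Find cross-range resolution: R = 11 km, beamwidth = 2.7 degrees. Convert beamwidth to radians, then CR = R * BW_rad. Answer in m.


BW_rad = 0.04712389
CR = 11000 * 0.04712389 = 518.4 m

518.4 m


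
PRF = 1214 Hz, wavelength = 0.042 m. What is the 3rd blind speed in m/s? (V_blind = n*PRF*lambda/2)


V_blind = 3 * 1214 * 0.042 / 2 = 76.5 m/s

76.5 m/s


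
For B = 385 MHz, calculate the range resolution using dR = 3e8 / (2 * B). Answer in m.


dR = 3e8 / (2 * 385000000.0) = 0.39 m

0.39 m


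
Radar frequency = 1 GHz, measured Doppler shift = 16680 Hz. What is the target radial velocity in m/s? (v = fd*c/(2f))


v = 16680 * 3e8 / (2 * 1000000000.0) = 2502.0 m/s

2502.0 m/s


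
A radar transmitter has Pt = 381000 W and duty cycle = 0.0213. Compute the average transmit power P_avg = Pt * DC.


P_avg = 381000 * 0.0213 = 8115.3 W

8115.3 W


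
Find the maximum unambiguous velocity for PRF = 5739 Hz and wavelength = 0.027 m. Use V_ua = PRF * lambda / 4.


V_ua = 5739 * 0.027 / 4 = 38.7 m/s

38.7 m/s


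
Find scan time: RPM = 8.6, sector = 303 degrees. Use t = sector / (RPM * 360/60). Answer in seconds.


t = 303 / (8.6 * 360) * 60 = 5.87 s

5.87 s


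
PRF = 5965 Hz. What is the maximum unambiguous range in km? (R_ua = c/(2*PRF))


R_ua = 3e8 / (2 * 5965) = 25146.7 m = 25.1 km

25.1 km


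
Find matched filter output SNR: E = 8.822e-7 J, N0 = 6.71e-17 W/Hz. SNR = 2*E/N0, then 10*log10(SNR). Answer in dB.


SNR_lin = 2 * 8.822e-7 / 6.71e-17 = 2.63e10
SNR_dB = 10*log10(2.63e10) = 104.2 dB

104.2 dB


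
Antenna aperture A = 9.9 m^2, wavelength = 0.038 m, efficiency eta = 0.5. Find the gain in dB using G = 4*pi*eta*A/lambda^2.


G_linear = 4*pi*0.5*9.9/0.038^2 = 43077.24
G_dB = 10*log10(43077.24) = 46.3 dB

46.3 dB


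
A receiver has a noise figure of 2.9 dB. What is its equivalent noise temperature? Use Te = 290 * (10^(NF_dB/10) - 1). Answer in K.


NF_lin = 10^(2.9/10) = 1.949845
Te = 290 * (1.949845 - 1) = 275.5 K

275.5 K


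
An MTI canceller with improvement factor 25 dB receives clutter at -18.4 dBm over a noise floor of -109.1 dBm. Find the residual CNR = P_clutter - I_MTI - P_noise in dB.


CNR = -18.4 - 25 - (-109.1) = 65.7 dB

65.7 dB


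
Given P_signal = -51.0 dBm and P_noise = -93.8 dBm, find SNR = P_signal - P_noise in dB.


SNR = -51.0 - (-93.8) = 42.8 dB

42.8 dB
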